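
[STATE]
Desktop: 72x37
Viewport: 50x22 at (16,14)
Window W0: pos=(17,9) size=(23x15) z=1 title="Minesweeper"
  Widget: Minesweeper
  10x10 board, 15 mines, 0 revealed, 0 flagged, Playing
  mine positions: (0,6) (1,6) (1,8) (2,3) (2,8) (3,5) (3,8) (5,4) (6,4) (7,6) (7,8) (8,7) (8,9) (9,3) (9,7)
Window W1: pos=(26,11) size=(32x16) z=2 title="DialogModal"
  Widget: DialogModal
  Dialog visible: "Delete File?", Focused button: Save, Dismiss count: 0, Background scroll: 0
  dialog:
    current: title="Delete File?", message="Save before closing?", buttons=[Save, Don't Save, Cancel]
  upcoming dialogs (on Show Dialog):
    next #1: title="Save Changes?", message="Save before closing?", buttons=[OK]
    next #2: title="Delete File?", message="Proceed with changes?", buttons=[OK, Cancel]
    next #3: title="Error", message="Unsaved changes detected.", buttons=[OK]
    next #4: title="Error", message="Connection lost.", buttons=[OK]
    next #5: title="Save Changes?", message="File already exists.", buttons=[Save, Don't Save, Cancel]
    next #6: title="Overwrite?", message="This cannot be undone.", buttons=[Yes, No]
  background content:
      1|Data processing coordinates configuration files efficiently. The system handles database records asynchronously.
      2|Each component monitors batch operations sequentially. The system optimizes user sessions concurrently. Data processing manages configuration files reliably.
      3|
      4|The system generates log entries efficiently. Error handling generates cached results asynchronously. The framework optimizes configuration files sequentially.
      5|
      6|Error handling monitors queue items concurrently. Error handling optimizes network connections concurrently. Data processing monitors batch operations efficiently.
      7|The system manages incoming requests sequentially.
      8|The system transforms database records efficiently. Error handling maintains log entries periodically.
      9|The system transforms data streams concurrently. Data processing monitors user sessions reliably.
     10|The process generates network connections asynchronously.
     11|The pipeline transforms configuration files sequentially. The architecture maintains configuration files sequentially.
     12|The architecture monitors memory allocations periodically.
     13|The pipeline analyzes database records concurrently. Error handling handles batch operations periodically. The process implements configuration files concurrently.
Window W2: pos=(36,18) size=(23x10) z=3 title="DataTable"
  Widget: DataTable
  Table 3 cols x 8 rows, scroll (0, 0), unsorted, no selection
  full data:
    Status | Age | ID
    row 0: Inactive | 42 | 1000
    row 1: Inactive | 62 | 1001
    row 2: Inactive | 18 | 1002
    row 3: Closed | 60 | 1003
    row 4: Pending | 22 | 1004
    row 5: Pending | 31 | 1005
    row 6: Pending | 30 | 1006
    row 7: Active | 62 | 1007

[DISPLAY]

 ┃■■■■■■■■┃Data processing coordinates co┃        
 ┃■■■■■■■■┃Each component monitors batch ┃        
 ┃■■■■■■■■┃                              ┃        
 ┃■■■■■■■■┃Th┌────────────────────────┐ri┃        
 ┃■■■■■■■■┃  │      ┏━━━━━━━━━━━━━━━━━━━━━┓       
 ┃■■■■■■■■┃Er│  Save┃ DataTable           ┃       
 ┃■■■■■■■■┃Th│[Save]┠─────────────────────┨       
 ┃■■■■■■■■┃Th└──────┃Status  │Age│ID      ┃       
 ┃        ┃The syste┃────────┼───┼────    ┃       
 ┗━━━━━━━━┃The proce┃Inactive│42 │1000    ┃       
          ┃The pipel┃Inactive│62 │1001    ┃       
          ┃The archi┃Inactive│18 │1002    ┃       
          ┗━━━━━━━━━┃Closed  │60 │1003    ┃       
                    ┗━━━━━━━━━━━━━━━━━━━━━┛       
                                                  
                                                  
                                                  
                                                  
                                                  
                                                  
                                                  
                                                  


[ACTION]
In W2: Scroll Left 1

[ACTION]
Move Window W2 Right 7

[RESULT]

 ┃■■■■■■■■┃Data processing coordinates co┃        
 ┃■■■■■■■■┃Each component monitors batch ┃        
 ┃■■■■■■■■┃                              ┃        
 ┃■■■■■■■■┃Th┌────────────────────────┐ri┃        
 ┃■■■■■■■■┃  │      Delete ┏━━━━━━━━━━━━━━━━━━━━━┓
 ┃■■■■■■■■┃Er│  Save before┃ DataTable           ┃
 ┃■■■■■■■■┃Th│[Save]  Don't┠─────────────────────┨
 ┃■■■■■■■■┃Th└─────────────┃Status  │Age│ID      ┃
 ┃        ┃The system trans┃────────┼───┼────    ┃
 ┗━━━━━━━━┃The process gene┃Inactive│42 │1000    ┃
          ┃The pipeline tra┃Inactive│62 │1001    ┃
          ┃The architecture┃Inactive│18 │1002    ┃
          ┗━━━━━━━━━━━━━━━━┃Closed  │60 │1003    ┃
                           ┗━━━━━━━━━━━━━━━━━━━━━┛
                                                  
                                                  
                                                  
                                                  
                                                  
                                                  
                                                  
                                                  


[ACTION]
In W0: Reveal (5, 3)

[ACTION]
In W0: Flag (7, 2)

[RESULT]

 ┃■■■■■■■■┃Data processing coordinates co┃        
 ┃■■■■■■■■┃Each component monitors batch ┃        
 ┃■■■■■■■■┃                              ┃        
 ┃■■■2■■■■┃Th┌────────────────────────┐ri┃        
 ┃■■■■■■■■┃  │      Delete ┏━━━━━━━━━━━━━━━━━━━━━┓
 ┃■■⚑■■■■■┃Er│  Save before┃ DataTable           ┃
 ┃■■■■■■■■┃Th│[Save]  Don't┠─────────────────────┨
 ┃■■■■■■■■┃Th└─────────────┃Status  │Age│ID      ┃
 ┃        ┃The system trans┃────────┼───┼────    ┃
 ┗━━━━━━━━┃The process gene┃Inactive│42 │1000    ┃
          ┃The pipeline tra┃Inactive│62 │1001    ┃
          ┃The architecture┃Inactive│18 │1002    ┃
          ┗━━━━━━━━━━━━━━━━┃Closed  │60 │1003    ┃
                           ┗━━━━━━━━━━━━━━━━━━━━━┛
                                                  
                                                  
                                                  
                                                  
                                                  
                                                  
                                                  
                                                  


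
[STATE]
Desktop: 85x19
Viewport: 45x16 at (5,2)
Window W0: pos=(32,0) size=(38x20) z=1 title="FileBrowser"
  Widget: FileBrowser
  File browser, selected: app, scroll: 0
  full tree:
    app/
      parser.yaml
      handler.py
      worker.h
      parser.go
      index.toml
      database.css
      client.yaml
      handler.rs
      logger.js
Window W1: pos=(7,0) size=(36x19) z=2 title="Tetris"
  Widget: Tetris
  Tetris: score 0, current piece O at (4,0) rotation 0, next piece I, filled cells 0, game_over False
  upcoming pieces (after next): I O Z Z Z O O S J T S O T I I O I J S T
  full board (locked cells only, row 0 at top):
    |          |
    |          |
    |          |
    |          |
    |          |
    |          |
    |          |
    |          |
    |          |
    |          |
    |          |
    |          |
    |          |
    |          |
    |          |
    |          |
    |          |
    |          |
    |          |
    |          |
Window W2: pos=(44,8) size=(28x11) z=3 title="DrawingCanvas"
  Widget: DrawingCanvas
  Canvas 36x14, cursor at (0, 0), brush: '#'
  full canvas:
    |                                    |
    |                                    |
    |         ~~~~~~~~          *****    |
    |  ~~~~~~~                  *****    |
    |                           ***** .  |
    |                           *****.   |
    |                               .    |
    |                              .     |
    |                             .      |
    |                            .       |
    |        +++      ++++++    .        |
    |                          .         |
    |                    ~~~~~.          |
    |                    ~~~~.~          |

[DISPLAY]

  ┠──────────────────────────────────┨───────
  ┃          │Next:                  ┃       
  ┃          │████                   ┃.yaml  
  ┃          │                       ┃r.py   
  ┃          │                       ┃.h     
  ┃          │                       ┃.go    
  ┃          │                       ┃t┏━━━━━
  ┃          │Score:                 ┃s┃ Draw
  ┃          │0                      ┃.┠─────
  ┃          │                       ┃r┃+    
  ┃          │                       ┃.┃     
  ┃          │                       ┃ ┃     
  ┃          │                       ┃ ┃  ~~~
  ┃          │                       ┃ ┃     
  ┃          │                       ┃ ┃     
  ┃          │                       ┃ ┃     


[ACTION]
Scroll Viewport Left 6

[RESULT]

       ┠──────────────────────────────────┨──
       ┃          │Next:                  ┃  
       ┃          │████                   ┃.y
       ┃          │                       ┃r.
       ┃          │                       ┃.h
       ┃          │                       ┃.g
       ┃          │                       ┃t┏
       ┃          │Score:                 ┃s┃
       ┃          │0                      ┃.┠
       ┃          │                       ┃r┃
       ┃          │                       ┃.┃
       ┃          │                       ┃ ┃
       ┃          │                       ┃ ┃
       ┃          │                       ┃ ┃
       ┃          │                       ┃ ┃
       ┃          │                       ┃ ┃


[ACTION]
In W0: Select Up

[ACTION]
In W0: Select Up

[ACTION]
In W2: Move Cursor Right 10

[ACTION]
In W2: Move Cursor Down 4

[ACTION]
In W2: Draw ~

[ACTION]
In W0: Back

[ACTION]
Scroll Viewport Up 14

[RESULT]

       ┏━━━━━━━━━━━━━━━━━━━━━━━━━━━━━━━━━━┓━━
       ┃ Tetris                           ┃er
       ┠──────────────────────────────────┨──
       ┃          │Next:                  ┃  
       ┃          │████                   ┃.y
       ┃          │                       ┃r.
       ┃          │                       ┃.h
       ┃          │                       ┃.g
       ┃          │                       ┃t┏
       ┃          │Score:                 ┃s┃
       ┃          │0                      ┃.┠
       ┃          │                       ┃r┃
       ┃          │                       ┃.┃
       ┃          │                       ┃ ┃
       ┃          │                       ┃ ┃
       ┃          │                       ┃ ┃


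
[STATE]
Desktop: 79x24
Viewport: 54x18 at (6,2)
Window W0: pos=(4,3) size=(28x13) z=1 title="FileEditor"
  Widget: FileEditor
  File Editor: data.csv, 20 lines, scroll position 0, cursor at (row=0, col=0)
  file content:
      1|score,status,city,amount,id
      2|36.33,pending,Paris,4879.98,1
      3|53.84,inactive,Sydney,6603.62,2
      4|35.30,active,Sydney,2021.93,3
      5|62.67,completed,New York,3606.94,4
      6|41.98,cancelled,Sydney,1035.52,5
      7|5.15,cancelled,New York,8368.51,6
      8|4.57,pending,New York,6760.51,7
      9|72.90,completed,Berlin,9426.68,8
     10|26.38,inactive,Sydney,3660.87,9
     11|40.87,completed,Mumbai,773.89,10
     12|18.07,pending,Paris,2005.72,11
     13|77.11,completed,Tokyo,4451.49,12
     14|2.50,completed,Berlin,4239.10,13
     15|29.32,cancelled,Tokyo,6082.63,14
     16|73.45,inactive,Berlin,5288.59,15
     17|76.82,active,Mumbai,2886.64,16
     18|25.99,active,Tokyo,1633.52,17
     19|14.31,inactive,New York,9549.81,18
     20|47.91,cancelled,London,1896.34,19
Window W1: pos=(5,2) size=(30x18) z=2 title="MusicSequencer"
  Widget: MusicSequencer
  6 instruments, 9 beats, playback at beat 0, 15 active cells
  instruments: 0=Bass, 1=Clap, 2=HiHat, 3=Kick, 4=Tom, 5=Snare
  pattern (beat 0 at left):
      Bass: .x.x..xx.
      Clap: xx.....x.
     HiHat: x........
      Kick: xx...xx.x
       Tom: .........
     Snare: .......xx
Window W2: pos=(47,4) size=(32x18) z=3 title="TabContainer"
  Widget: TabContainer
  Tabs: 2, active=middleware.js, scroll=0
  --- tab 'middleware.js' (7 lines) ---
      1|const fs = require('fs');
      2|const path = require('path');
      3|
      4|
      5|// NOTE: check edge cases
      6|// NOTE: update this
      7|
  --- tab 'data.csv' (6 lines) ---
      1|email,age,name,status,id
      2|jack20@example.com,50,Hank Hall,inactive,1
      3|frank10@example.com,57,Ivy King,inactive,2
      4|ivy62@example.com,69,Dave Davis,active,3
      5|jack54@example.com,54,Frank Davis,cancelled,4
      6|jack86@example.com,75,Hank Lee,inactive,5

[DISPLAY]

━━━━━━━━━━━━━━━━━━━━━━━━━━━━┓                         
 MusicSequencer             ┃                         
────────────────────────────┨            ┏━━━━━━━━━━━━
      ▼12345678             ┃            ┃ TabContaine
  Bass·█·█··██·             ┃            ┠────────────
  Clap██·····█·             ┃            ┃[middleware.
 HiHat█········             ┃            ┃────────────
  Kick██···██·█             ┃            ┃const fs = r
   Tom·········             ┃            ┃const path =
 Snare·······██             ┃            ┃            
                            ┃            ┃            
                            ┃            ┃// NOTE: che
                            ┃            ┃// NOTE: upd
                            ┃            ┃            
                            ┃            ┃            
                            ┃            ┃            
                            ┃            ┃            
━━━━━━━━━━━━━━━━━━━━━━━━━━━━┛            ┃            


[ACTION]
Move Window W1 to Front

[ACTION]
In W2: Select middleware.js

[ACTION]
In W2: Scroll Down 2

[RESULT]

━━━━━━━━━━━━━━━━━━━━━━━━━━━━┓                         
 MusicSequencer             ┃                         
────────────────────────────┨            ┏━━━━━━━━━━━━
      ▼12345678             ┃            ┃ TabContaine
  Bass·█·█··██·             ┃            ┠────────────
  Clap██·····█·             ┃            ┃[middleware.
 HiHat█········             ┃            ┃────────────
  Kick██···██·█             ┃            ┃            
   Tom·········             ┃            ┃            
 Snare·······██             ┃            ┃// NOTE: che
                            ┃            ┃// NOTE: upd
                            ┃            ┃            
                            ┃            ┃            
                            ┃            ┃            
                            ┃            ┃            
                            ┃            ┃            
                            ┃            ┃            
━━━━━━━━━━━━━━━━━━━━━━━━━━━━┛            ┃            


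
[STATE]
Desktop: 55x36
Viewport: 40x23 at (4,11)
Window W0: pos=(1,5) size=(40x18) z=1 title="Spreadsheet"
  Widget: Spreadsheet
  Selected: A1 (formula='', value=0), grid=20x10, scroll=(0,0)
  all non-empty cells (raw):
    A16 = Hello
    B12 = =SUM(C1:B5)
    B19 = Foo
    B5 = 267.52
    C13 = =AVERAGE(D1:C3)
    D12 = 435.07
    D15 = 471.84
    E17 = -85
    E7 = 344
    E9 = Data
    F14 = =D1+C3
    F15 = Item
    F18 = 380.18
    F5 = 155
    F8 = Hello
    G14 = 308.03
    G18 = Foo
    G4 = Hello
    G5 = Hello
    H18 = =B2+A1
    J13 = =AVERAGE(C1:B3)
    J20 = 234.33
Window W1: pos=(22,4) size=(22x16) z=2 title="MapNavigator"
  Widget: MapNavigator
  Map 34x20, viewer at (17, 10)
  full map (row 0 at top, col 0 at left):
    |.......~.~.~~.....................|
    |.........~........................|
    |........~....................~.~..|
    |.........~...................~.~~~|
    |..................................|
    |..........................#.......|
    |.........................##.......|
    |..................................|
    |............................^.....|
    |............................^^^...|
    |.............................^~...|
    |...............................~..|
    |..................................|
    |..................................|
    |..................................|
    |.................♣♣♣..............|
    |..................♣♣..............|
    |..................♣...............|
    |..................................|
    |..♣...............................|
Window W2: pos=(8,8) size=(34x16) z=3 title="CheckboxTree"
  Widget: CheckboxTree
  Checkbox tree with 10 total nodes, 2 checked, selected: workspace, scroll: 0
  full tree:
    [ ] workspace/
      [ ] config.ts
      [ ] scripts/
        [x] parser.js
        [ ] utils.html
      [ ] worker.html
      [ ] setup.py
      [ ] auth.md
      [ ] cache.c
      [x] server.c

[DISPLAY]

1   ┃>[-] workspace/                 ┃.┃
2   ┃   [ ] config.ts                ┃.┃
3   ┃   [-] scripts/                 ┃.┃
4   ┃     [x] parser.js              ┃.┃
5   ┃     [ ] utils.html             ┃.┃
6   ┃   [ ] worker.html              ┃.┃
7   ┃   [ ] setup.py                 ┃.┃
8   ┃   [ ] auth.md                  ┃.┃
9   ┃   [ ] cache.c                  ┃━┛
0   ┃   [x] server.c                 ┃  
1   ┃                                ┃  
━━━━┃                                ┃  
    ┗━━━━━━━━━━━━━━━━━━━━━━━━━━━━━━━━┛  
                                        
                                        
                                        
                                        
                                        
                                        
                                        
                                        
                                        
                                        


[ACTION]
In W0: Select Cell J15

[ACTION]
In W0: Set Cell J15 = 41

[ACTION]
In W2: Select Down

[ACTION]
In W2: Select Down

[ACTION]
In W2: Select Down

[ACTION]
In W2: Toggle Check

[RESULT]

1   ┃ [-] workspace/                 ┃.┃
2   ┃   [ ] config.ts                ┃.┃
3   ┃   [ ] scripts/                 ┃.┃
4   ┃>    [ ] parser.js              ┃.┃
5   ┃     [ ] utils.html             ┃.┃
6   ┃   [ ] worker.html              ┃.┃
7   ┃   [ ] setup.py                 ┃.┃
8   ┃   [ ] auth.md                  ┃.┃
9   ┃   [ ] cache.c                  ┃━┛
0   ┃   [x] server.c                 ┃  
1   ┃                                ┃  
━━━━┃                                ┃  
    ┗━━━━━━━━━━━━━━━━━━━━━━━━━━━━━━━━┛  
                                        
                                        
                                        
                                        
                                        
                                        
                                        
                                        
                                        
                                        


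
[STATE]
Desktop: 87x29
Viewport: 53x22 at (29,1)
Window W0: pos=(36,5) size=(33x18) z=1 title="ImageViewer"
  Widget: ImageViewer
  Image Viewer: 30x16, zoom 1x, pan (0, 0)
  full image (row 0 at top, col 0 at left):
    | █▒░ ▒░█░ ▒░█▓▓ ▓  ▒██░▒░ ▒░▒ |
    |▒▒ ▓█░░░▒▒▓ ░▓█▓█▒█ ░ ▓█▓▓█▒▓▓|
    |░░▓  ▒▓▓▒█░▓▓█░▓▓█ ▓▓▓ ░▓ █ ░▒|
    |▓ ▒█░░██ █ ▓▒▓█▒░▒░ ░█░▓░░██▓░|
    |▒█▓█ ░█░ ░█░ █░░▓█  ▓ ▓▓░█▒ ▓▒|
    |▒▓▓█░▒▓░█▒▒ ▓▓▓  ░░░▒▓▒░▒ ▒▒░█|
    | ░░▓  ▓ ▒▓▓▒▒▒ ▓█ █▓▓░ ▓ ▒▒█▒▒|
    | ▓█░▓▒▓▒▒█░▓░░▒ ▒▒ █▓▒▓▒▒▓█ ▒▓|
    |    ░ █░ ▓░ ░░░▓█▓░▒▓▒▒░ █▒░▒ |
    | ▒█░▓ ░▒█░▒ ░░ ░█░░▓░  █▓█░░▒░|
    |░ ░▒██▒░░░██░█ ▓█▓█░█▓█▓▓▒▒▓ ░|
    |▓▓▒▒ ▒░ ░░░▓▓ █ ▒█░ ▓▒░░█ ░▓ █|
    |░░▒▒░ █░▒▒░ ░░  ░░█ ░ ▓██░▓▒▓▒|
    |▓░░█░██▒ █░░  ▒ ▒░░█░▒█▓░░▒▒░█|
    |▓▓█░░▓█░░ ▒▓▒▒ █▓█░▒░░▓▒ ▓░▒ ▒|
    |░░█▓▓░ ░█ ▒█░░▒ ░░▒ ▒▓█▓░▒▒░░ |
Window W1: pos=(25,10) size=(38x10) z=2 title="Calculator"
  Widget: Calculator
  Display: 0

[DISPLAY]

                                                     
                                                     
                                                     
                                                     
       ┏━━━━━━━━━━━━━━━━━━━━━━━━━━━━━━━┓             
       ┃ ImageViewer                   ┃             
       ┠───────────────────────────────┨             
       ┃ █▒░ ▒░█░ ▒░█▓▓ ▓  ▒██░▒░ ▒░▒  ┃             
       ┃▒▒ ▓█░░░▒▒▓ ░▓█▓█▒█ ░ ▓█▓▓█▒▓▓ ┃             
━━━━━━━━━━━━━━━━━━━━━━━━━━━━━━━━━┓█ ░▒ ┃             
lculator                         ┃██▓░ ┃             
─────────────────────────────────┨▒ ▓▒ ┃             
                                0┃▒▒░█ ┃             
─┬───┬───┬───┐                   ┃▒█▒▒ ┃             
 │ 8 │ 9 │ ÷ │                   ┃█ ▒▓ ┃             
─┼───┼───┼───┤                   ┃▒░▒  ┃             
 │ 5 │ 6 │ × │                   ┃░░▒░ ┃             
─┴───┴───┴───┘                   ┃▒▓ ░ ┃             
━━━━━━━━━━━━━━━━━━━━━━━━━━━━━━━━━┛░▓ █ ┃             
       ┃░░▒▒░ █░▒▒░ ░░  ░░█ ░ ▓██░▓▒▓▒ ┃             
       ┃▓░░█░██▒ █░░  ▒ ▒░░█░▒█▓░░▒▒░█ ┃             
       ┗━━━━━━━━━━━━━━━━━━━━━━━━━━━━━━━┛             


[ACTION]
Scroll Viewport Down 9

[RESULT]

       ┠───────────────────────────────┨             
       ┃ █▒░ ▒░█░ ▒░█▓▓ ▓  ▒██░▒░ ▒░▒  ┃             
       ┃▒▒ ▓█░░░▒▒▓ ░▓█▓█▒█ ░ ▓█▓▓█▒▓▓ ┃             
━━━━━━━━━━━━━━━━━━━━━━━━━━━━━━━━━┓█ ░▒ ┃             
lculator                         ┃██▓░ ┃             
─────────────────────────────────┨▒ ▓▒ ┃             
                                0┃▒▒░█ ┃             
─┬───┬───┬───┐                   ┃▒█▒▒ ┃             
 │ 8 │ 9 │ ÷ │                   ┃█ ▒▓ ┃             
─┼───┼───┼───┤                   ┃▒░▒  ┃             
 │ 5 │ 6 │ × │                   ┃░░▒░ ┃             
─┴───┴───┴───┘                   ┃▒▓ ░ ┃             
━━━━━━━━━━━━━━━━━━━━━━━━━━━━━━━━━┛░▓ █ ┃             
       ┃░░▒▒░ █░▒▒░ ░░  ░░█ ░ ▓██░▓▒▓▒ ┃             
       ┃▓░░█░██▒ █░░  ▒ ▒░░█░▒█▓░░▒▒░█ ┃             
       ┗━━━━━━━━━━━━━━━━━━━━━━━━━━━━━━━┛             
                                                     
                                                     
                                                     
                                                     
                                                     
                                                     


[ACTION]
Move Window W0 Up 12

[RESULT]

       ┃▒█▓█ ░█░ ░█░ █░░▓█  ▓ ▓▓░█▒ ▓▒ ┃             
       ┃▒▓▓█░▒▓░█▒▒ ▓▓▓  ░░░▒▓▒░▒ ▒▒░█ ┃             
       ┃ ░░▓  ▓ ▒▓▓▒▒▒ ▓█ █▓▓░ ▓ ▒▒█▒▒ ┃             
━━━━━━━━━━━━━━━━━━━━━━━━━━━━━━━━━┓█ ▒▓ ┃             
lculator                         ┃▒░▒  ┃             
─────────────────────────────────┨░░▒░ ┃             
                                0┃▒▓ ░ ┃             
─┬───┬───┬───┐                   ┃░▓ █ ┃             
 │ 8 │ 9 │ ÷ │                   ┃▓▒▓▒ ┃             
─┼───┼───┼───┤                   ┃▒▒░█ ┃             
 │ 5 │ 6 │ × │                   ┃━━━━━┛             
─┴───┴───┴───┘                   ┃                   
━━━━━━━━━━━━━━━━━━━━━━━━━━━━━━━━━┛                   
                                                     
                                                     
                                                     
                                                     
                                                     
                                                     
                                                     
                                                     
                                                     


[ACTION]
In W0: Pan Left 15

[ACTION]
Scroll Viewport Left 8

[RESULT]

               ┃▒█▓█ ░█░ ░█░ █░░▓█  ▓ ▓▓░█▒ ▓▒ ┃     
               ┃▒▓▓█░▒▓░█▒▒ ▓▓▓  ░░░▒▓▒░▒ ▒▒░█ ┃     
               ┃ ░░▓  ▓ ▒▓▓▒▒▒ ▓█ █▓▓░ ▓ ▒▒█▒▒ ┃     
    ┏━━━━━━━━━━━━━━━━━━━━━━━━━━━━━━━━━━━━┓█ ▒▓ ┃     
    ┃ Calculator                         ┃▒░▒  ┃     
    ┠────────────────────────────────────┨░░▒░ ┃     
    ┃                                   0┃▒▓ ░ ┃     
    ┃┌───┬───┬───┬───┐                   ┃░▓ █ ┃     
    ┃│ 7 │ 8 │ 9 │ ÷ │                   ┃▓▒▓▒ ┃     
    ┃├───┼───┼───┼───┤                   ┃▒▒░█ ┃     
    ┃│ 4 │ 5 │ 6 │ × │                   ┃━━━━━┛     
    ┃└───┴───┴───┴───┘                   ┃           
    ┗━━━━━━━━━━━━━━━━━━━━━━━━━━━━━━━━━━━━┛           
                                                     
                                                     
                                                     
                                                     
                                                     
                                                     
                                                     
                                                     
                                                     


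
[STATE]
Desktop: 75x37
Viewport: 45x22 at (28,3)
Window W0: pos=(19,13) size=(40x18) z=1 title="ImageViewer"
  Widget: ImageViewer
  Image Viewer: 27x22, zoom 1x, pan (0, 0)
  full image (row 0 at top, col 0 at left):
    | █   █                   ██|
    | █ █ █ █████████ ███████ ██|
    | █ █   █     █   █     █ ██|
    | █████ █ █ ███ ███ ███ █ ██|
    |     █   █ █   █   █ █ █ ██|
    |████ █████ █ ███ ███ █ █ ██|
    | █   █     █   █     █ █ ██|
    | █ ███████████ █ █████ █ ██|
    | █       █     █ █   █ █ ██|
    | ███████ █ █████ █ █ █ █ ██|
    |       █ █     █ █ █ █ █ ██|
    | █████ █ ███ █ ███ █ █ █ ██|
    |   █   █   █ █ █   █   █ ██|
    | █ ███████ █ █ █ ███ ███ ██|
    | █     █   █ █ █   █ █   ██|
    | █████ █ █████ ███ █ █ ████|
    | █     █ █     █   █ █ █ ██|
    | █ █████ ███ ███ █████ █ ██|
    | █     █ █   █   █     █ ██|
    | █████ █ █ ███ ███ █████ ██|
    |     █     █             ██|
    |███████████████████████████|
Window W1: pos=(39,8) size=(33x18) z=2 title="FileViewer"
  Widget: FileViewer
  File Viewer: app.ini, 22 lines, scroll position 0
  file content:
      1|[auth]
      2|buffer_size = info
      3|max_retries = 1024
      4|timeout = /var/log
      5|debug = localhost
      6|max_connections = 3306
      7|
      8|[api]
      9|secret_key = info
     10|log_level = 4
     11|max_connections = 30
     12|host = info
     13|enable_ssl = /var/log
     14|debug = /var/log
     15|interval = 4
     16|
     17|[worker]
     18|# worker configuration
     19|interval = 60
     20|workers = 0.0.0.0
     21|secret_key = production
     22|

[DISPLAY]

                                             
                                             
                                             
                                             
                                             
           ┏━━━━━━━━━━━━━━━━━━━━━━━━━━━━━━━┓ 
           ┃ FileViewer                    ┃ 
           ┠───────────────────────────────┨ 
           ┃[auth]                        ▲┃ 
           ┃buffer_size = info            █┃ 
━━━━━━━━━━━┃max_retries = 1024            ░┃ 
ewer       ┃timeout = /var/log            ░┃ 
───────────┃debug = localhost             ░┃ 
           ┃max_connections = 3306        ░┃ 
████████ ██┃                              ░┃ 
     █   █ ┃[api]                         ░┃ 
 █ ███ ███ ┃secret_key = info             ░┃ 
 █ █   █   ┃log_level = 4                 ░┃ 
██ █ ███ ██┃max_connections = 30          ░┃ 
   █   █   ┃host = info                   ░┃ 
██████ █ ██┃enable_ssl = /var/log         ░┃ 
 █     █ █ ┃debug = /var/log              ▼┃ 


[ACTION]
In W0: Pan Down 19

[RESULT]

                                             
                                             
                                             
                                             
                                             
           ┏━━━━━━━━━━━━━━━━━━━━━━━━━━━━━━━┓ 
           ┃ FileViewer                    ┃ 
           ┠───────────────────────────────┨ 
           ┃[auth]                        ▲┃ 
           ┃buffer_size = info            █┃ 
━━━━━━━━━━━┃max_retries = 1024            ░┃ 
ewer       ┃timeout = /var/log            ░┃ 
───────────┃debug = localhost             ░┃ 
 █ ███ ███ ┃max_connections = 3306        ░┃ 
   █       ┃                              ░┃ 
███████████┃[api]                         ░┃ 
           ┃secret_key = info             ░┃ 
           ┃log_level = 4                 ░┃ 
           ┃max_connections = 30          ░┃ 
           ┃host = info                   ░┃ 
           ┃enable_ssl = /var/log         ░┃ 
           ┃debug = /var/log              ▼┃ 


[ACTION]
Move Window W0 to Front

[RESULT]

                                             
                                             
                                             
                                             
                                             
           ┏━━━━━━━━━━━━━━━━━━━━━━━━━━━━━━━┓ 
           ┃ FileViewer                    ┃ 
           ┠───────────────────────────────┨ 
           ┃[auth]                        ▲┃ 
           ┃buffer_size = info            █┃ 
━━━━━━━━━━━━━━━━━━━━━━━━━━━━━━┓           ░┃ 
ewer                          ┃           ░┃ 
──────────────────────────────┨           ░┃ 
 █ ███ ███ █████ ██           ┃306        ░┃ 
   █             ██           ┃           ░┃ 
███████████████████           ┃           ░┃ 
                              ┃           ░┃ 
                              ┃           ░┃ 
                              ┃0          ░┃ 
                              ┃           ░┃ 
                              ┃og         ░┃ 
                              ┃           ▼┃ 


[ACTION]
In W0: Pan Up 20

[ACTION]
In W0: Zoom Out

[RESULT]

                                             
                                             
                                             
                                             
                                             
           ┏━━━━━━━━━━━━━━━━━━━━━━━━━━━━━━━┓ 
           ┃ FileViewer                    ┃ 
           ┠───────────────────────────────┨ 
           ┃[auth]                        ▲┃ 
           ┃buffer_size = info            █┃ 
━━━━━━━━━━━━━━━━━━━━━━━━━━━━━━┓           ░┃ 
ewer                          ┃           ░┃ 
──────────────────────────────┨           ░┃ 
                 ██           ┃306        ░┃ 
████████ ███████ ██           ┃           ░┃ 
     █   █     █ ██           ┃           ░┃ 
 █ ███ ███ ███ █ ██           ┃           ░┃ 
 █ █   █   █ █ █ ██           ┃           ░┃ 
██ █ ███ ███ █ █ ██           ┃0          ░┃ 
   █   █     █ █ ██           ┃           ░┃ 
██████ █ █████ █ ██           ┃og         ░┃ 
 █     █ █   █ █ ██           ┃           ▼┃ 


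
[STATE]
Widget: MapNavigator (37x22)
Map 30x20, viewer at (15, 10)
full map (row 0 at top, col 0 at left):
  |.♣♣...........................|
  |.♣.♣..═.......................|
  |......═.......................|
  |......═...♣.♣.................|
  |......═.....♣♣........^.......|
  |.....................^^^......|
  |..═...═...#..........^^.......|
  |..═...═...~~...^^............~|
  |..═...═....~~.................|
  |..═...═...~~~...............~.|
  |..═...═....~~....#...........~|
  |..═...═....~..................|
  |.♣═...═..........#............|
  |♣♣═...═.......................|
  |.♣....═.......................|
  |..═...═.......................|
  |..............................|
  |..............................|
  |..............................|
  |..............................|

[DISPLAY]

                                     
   .♣♣...........................    
   .♣.♣..═.......................    
   ......═.......................    
   ......═...♣.♣.................    
   ......═.....♣♣........^.......    
   .....................^^^......    
   ..═...═...#..........^^.......    
   ..═...═...~~...^^............~    
   ..═...═....~~.................    
   ..═...═...~~~...............~.    
   ..═...═....~~..@.#...........~    
   ..═...═....~..................    
   .♣═...═..........#............    
   ♣♣═...═.......................    
   .♣....═.......................    
   ..═...═.......................    
   ..............................    
   ..............................    
   ..............................    
   ..............................    
                                     


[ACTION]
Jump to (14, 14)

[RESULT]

    ......═...♣.♣.................   
    ......═.....♣♣........^.......   
    .....................^^^......   
    ..═...═...#..........^^.......   
    ..═...═...~~...^^............~   
    ..═...═....~~.................   
    ..═...═...~~~...............~.   
    ..═...═....~~....#...........~   
    ..═...═....~..................   
    .♣═...═..........#............   
    ♣♣═...═.......................   
    .♣....═.......@...............   
    ..═...═.......................   
    ..............................   
    ..............................   
    ..............................   
    ..............................   
                                     
                                     
                                     
                                     
                                     


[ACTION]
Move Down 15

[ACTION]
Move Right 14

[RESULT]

.~~.................                 
~~~...............~.                 
.~~....#...........~                 
.~..................                 
.......#............                 
....................                 
....................                 
....................                 
....................                 
....................                 
....................                 
..................@.                 
                                     
                                     
                                     
                                     
                                     
                                     
                                     
                                     
                                     
                                     
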